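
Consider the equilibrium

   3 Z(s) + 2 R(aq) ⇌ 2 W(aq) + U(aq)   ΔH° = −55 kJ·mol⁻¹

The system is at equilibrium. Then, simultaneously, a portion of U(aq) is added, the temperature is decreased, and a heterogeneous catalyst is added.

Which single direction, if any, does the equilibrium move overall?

cannot be determined

Adding U (aq), a product, drives the reaction to the left.
The forward reaction is exothermic. Lowering T favours the exothermic direction — shift to the right.
A catalyst speeds both forward and reverse rates equally; it changes neither Q nor K — no shift from this change.
The individual effects push in opposite directions; without quantitative information the net direction cannot be determined.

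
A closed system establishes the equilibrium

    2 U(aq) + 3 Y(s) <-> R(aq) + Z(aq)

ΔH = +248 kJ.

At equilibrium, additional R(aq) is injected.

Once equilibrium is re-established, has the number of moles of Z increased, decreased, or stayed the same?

decreases

Adding R (aq), a product, drives the reaction to the left.
The net shift is to the left. Z is a product, so its amount decreases.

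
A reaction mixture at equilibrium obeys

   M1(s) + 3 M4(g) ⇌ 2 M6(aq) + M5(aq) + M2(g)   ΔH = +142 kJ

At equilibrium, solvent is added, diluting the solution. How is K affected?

The equilibrium constant depends only on temperature. This perturbation may move the position of equilibrium, but since T is unchanged, K itself is unchanged.

unchanged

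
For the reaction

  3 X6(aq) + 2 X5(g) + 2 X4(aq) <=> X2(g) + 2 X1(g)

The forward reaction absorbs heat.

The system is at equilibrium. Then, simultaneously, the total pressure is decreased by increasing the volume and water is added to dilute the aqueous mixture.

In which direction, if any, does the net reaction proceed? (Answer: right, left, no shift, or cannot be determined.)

cannot be determined

Gas moles: reactants 2, products 3 (Δn_gas = +1). Expansion shifts the system toward the side with more moles of gas — to the right.
Dilution lowers every aqueous concentration by the same factor. Δn_aq = 0 − 5 = -5, so the system shifts toward the side with more dissolved moles — to the left.
The individual effects push in opposite directions; without quantitative information the net direction cannot be determined.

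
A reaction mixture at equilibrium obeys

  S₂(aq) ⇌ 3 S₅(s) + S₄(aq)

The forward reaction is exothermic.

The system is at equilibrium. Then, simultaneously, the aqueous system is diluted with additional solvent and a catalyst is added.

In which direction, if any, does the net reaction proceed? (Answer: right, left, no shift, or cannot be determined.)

no shift

Dilution scales every aqueous concentration by the same factor. Δn_aq = 1 − 1 = 0, so Q is unchanged — no shift.
A catalyst speeds both forward and reverse rates equally; it changes neither Q nor K — no shift from this change.
None of the changes alters Q relative to K, so there is no net shift.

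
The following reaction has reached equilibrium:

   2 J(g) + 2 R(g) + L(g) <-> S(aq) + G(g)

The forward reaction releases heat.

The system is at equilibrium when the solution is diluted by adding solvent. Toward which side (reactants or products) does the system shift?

Dilution lowers every aqueous concentration by the same factor. Δn_aq = 1 − 0 = +1, so the system shifts toward the side with more dissolved moles — to the right.

right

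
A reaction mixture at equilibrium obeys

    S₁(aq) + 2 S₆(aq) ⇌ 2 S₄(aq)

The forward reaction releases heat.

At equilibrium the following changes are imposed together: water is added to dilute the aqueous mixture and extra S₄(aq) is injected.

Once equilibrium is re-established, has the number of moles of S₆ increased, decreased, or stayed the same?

increases

Dilution lowers every aqueous concentration by the same factor. Δn_aq = 2 − 3 = -1, so the system shifts toward the side with more dissolved moles — to the left.
Adding S₄ (aq), a product, drives the reaction to the left.
The net shift is to the left. S₆ is a reactant, so its amount increases.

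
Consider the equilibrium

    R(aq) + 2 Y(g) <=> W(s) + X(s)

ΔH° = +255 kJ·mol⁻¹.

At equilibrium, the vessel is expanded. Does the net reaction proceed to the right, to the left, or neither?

Gas moles: reactants 2, products 0 (Δn_gas = -2). Expansion shifts the system toward the side with more moles of gas — to the left.

left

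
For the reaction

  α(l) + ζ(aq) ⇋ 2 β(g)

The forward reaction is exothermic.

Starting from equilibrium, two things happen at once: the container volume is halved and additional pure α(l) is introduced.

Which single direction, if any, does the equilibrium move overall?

Gas moles: reactants 0, products 2 (Δn_gas = +2). Compression shifts the system toward the side with fewer moles of gas — to the left.
α is a pure liquid; its activity is 1 regardless of amount, so Q is unaffected — no shift from this change.
Only the nonzero effect(s) matter; the net shift is to the left.

left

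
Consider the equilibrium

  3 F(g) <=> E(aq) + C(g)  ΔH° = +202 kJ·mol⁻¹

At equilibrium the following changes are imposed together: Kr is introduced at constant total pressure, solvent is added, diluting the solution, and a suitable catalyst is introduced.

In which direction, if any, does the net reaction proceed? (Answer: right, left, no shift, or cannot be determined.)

cannot be determined

Adding inert gas at constant total pressure expands the volume and lowers every reacting partial pressure. With Δn_gas = 1 − 3 = -2, Q moves away from K toward the side with fewer gas moles, so the system shifts toward the side with more gas moles — to the left.
Dilution lowers every aqueous concentration by the same factor. Δn_aq = 1 − 0 = +1, so the system shifts toward the side with more dissolved moles — to the right.
A catalyst speeds both forward and reverse rates equally; it changes neither Q nor K — no shift from this change.
The individual effects push in opposite directions; without quantitative information the net direction cannot be determined.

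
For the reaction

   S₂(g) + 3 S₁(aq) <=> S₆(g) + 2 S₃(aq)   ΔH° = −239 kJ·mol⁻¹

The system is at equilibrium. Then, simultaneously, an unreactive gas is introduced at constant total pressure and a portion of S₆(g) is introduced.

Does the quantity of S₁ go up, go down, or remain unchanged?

increases

Adding inert gas at constant total pressure expands the volume, scaling every reacting partial pressure by the same factor. Δn_gas = 1 − 1 = 0, so Q is unchanged — no shift.
Adding S₆ (g), a product, drives the reaction to the left.
The net shift is to the left. S₁ is a reactant, so its amount increases.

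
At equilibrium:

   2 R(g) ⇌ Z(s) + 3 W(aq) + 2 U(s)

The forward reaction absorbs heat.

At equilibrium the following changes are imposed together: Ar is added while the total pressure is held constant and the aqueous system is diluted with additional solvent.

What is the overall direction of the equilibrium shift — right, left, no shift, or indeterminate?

cannot be determined

Adding inert gas at constant total pressure expands the volume and lowers every reacting partial pressure. With Δn_gas = 0 − 2 = -2, Q moves away from K toward the side with fewer gas moles, so the system shifts toward the side with more gas moles — to the left.
Dilution lowers every aqueous concentration by the same factor. Δn_aq = 3 − 0 = +3, so the system shifts toward the side with more dissolved moles — to the right.
The individual effects push in opposite directions; without quantitative information the net direction cannot be determined.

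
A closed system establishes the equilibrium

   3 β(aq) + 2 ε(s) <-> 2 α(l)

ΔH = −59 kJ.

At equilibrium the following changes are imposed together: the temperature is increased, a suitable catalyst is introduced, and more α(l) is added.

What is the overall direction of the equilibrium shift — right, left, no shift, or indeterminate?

The forward reaction is exothermic. Raising T favours the endothermic direction — shift to the left.
A catalyst speeds both forward and reverse rates equally; it changes neither Q nor K — no shift from this change.
α is a pure liquid; its activity is 1 regardless of amount, so Q is unaffected — no shift from this change.
Only the nonzero effect(s) matter; the net shift is to the left.

left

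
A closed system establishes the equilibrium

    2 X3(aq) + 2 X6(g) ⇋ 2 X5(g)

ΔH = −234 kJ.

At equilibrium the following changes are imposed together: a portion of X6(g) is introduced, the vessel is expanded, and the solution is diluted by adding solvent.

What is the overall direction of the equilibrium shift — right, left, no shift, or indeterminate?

cannot be determined

Adding X6 (g), a reactant, drives the reaction to the right.
Gas moles: reactants 2, products 2. Δn_gas = 0, so a volume change leaves Q equal to K — no shift from this change.
Dilution lowers every aqueous concentration by the same factor. Δn_aq = 0 − 2 = -2, so the system shifts toward the side with more dissolved moles — to the left.
The individual effects push in opposite directions; without quantitative information the net direction cannot be determined.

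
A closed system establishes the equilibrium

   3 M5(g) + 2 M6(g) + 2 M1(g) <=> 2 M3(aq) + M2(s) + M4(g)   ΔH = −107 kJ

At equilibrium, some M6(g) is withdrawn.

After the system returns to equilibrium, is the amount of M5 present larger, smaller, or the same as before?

increases

Removing M6 (g), a reactant, drives the reaction to the left.
The net shift is to the left. M5 is a reactant, so its amount increases.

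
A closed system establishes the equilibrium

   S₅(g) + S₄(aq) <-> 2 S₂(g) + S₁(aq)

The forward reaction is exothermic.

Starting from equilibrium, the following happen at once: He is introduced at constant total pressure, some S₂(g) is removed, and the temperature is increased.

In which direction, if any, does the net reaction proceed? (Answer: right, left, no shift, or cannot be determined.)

cannot be determined

Adding inert gas at constant total pressure expands the volume and lowers every reacting partial pressure. With Δn_gas = 2 − 1 = +1, Q moves away from K toward the side with fewer gas moles, so the system shifts toward the side with more gas moles — to the right.
Removing S₂ (g), a product, drives the reaction to the right.
The forward reaction is exothermic. Raising T favours the endothermic direction — shift to the left.
The individual effects push in opposite directions; without quantitative information the net direction cannot be determined.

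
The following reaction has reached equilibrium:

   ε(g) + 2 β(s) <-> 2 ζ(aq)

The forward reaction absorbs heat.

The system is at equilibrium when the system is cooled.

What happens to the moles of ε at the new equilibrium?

The forward reaction is endothermic. Lowering T favours the exothermic direction — shift to the left.
The net shift is to the left. ε is a reactant, so its amount increases.

increases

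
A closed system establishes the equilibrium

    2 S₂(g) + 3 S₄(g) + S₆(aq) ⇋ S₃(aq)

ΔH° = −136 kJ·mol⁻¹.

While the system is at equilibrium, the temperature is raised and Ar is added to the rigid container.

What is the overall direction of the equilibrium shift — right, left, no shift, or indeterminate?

left

The forward reaction is exothermic. Raising T favours the endothermic direction — shift to the left.
At constant volume, adding an inert gas leaves every reacting species' partial pressure unchanged, so Q is unchanged — no shift from this change.
Only the nonzero effect(s) matter; the net shift is to the left.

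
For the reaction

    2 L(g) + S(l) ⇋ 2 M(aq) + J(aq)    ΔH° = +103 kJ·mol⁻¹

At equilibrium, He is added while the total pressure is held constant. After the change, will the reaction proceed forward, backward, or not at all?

left

Adding inert gas at constant total pressure expands the volume and lowers every reacting partial pressure. With Δn_gas = 0 − 2 = -2, Q moves away from K toward the side with fewer gas moles, so the system shifts toward the side with more gas moles — to the left.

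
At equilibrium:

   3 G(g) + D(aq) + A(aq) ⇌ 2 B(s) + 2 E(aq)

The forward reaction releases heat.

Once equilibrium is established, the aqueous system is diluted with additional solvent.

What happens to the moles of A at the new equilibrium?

Dilution scales every aqueous concentration by the same factor. Δn_aq = 2 − 2 = 0, so Q is unchanged — no shift.
No net shift occurs, so the amount of A is unchanged.

unchanged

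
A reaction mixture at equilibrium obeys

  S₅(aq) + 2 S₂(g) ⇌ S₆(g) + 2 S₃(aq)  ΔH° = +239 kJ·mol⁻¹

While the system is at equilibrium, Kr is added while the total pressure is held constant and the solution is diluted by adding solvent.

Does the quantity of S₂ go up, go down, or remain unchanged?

Adding inert gas at constant total pressure expands the volume and lowers every reacting partial pressure. With Δn_gas = 1 − 2 = -1, Q moves away from K toward the side with fewer gas moles, so the system shifts toward the side with more gas moles — to the left.
Dilution lowers every aqueous concentration by the same factor. Δn_aq = 2 − 1 = +1, so the system shifts toward the side with more dissolved moles — to the right.
The two effects oppose each other, so the net shift — and hence the change in S₂ — cannot be determined from the given information.

cannot be determined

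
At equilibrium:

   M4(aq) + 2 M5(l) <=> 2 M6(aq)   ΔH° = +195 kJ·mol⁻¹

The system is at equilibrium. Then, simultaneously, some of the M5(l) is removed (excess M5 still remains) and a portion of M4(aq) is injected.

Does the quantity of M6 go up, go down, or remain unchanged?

increases

M5 is a pure liquid; its activity is 1 regardless of amount, so Q is unaffected — no shift from this change.
Adding M4 (aq), a reactant, drives the reaction to the right.
The net shift is to the right. M6 is a product, so its amount increases.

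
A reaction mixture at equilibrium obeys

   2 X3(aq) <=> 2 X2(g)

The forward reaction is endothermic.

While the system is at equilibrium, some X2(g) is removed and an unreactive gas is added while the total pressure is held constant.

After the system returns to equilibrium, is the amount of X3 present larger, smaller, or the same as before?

Removing X2 (g), a product, drives the reaction to the right.
Adding inert gas at constant total pressure expands the volume and lowers every reacting partial pressure. With Δn_gas = 2 − 0 = +2, Q moves away from K toward the side with fewer gas moles, so the system shifts toward the side with more gas moles — to the right.
The net shift is to the right. X3 is a reactant, so its amount decreases.

decreases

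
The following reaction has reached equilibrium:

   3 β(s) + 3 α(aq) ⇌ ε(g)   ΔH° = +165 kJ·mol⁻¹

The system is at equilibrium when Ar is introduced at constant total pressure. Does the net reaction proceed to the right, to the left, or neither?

Adding inert gas at constant total pressure expands the volume and lowers every reacting partial pressure. With Δn_gas = 1 − 0 = +1, Q moves away from K toward the side with fewer gas moles, so the system shifts toward the side with more gas moles — to the right.

right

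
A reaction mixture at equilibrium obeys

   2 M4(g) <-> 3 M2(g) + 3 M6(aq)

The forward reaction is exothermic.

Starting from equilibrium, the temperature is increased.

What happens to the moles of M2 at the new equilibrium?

decreases

The forward reaction is exothermic. Raising T favours the endothermic direction — shift to the left.
The net shift is to the left. M2 is a product, so its amount decreases.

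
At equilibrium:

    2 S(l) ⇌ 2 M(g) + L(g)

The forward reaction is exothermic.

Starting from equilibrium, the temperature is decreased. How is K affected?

K depends on temperature via the van 't Hoff relation. The forward reaction is exothermic, so lowering T increases K.

increases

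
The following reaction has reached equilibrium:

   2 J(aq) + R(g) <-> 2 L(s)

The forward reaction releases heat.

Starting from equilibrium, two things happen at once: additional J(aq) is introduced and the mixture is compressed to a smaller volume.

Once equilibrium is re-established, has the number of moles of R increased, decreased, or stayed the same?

decreases

Adding J (aq), a reactant, drives the reaction to the right.
Gas moles: reactants 1, products 0 (Δn_gas = -1). Compression shifts the system toward the side with fewer moles of gas — to the right.
The net shift is to the right. R is a reactant, so its amount decreases.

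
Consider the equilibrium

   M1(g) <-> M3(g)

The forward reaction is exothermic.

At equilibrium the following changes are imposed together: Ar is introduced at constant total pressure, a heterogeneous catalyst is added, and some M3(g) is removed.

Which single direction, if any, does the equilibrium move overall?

right

Adding inert gas at constant total pressure expands the volume, scaling every reacting partial pressure by the same factor. Δn_gas = 1 − 1 = 0, so Q is unchanged — no shift.
A catalyst speeds both forward and reverse rates equally; it changes neither Q nor K — no shift from this change.
Removing M3 (g), a product, drives the reaction to the right.
Only the nonzero effect(s) matter; the net shift is to the right.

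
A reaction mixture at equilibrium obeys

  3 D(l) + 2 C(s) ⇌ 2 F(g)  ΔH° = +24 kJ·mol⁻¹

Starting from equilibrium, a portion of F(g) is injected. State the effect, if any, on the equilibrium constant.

The equilibrium constant depends only on temperature. This perturbation may move the position of equilibrium, but since T is unchanged, K itself is unchanged.

unchanged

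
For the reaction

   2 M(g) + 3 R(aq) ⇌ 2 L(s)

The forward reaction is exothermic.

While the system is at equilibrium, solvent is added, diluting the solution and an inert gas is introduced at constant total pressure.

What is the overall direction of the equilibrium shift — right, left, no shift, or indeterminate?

left

Dilution lowers every aqueous concentration by the same factor. Δn_aq = 0 − 3 = -3, so the system shifts toward the side with more dissolved moles — to the left.
Adding inert gas at constant total pressure expands the volume and lowers every reacting partial pressure. With Δn_gas = 0 − 2 = -2, Q moves away from K toward the side with fewer gas moles, so the system shifts toward the side with more gas moles — to the left.
All effects act in the same direction — net shift to the left.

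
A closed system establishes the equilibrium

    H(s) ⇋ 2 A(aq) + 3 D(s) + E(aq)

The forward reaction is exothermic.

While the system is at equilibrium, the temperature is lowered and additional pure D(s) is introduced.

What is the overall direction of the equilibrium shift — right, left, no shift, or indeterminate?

right

The forward reaction is exothermic. Lowering T favours the exothermic direction — shift to the right.
D is a pure solid; its activity is 1 regardless of amount, so Q is unaffected — no shift from this change.
Only the nonzero effect(s) matter; the net shift is to the right.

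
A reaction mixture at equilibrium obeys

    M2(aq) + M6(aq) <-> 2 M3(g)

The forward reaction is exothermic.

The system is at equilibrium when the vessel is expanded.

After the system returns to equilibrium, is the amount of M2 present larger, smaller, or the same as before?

Gas moles: reactants 0, products 2 (Δn_gas = +2). Expansion shifts the system toward the side with more moles of gas — to the right.
The net shift is to the right. M2 is a reactant, so its amount decreases.

decreases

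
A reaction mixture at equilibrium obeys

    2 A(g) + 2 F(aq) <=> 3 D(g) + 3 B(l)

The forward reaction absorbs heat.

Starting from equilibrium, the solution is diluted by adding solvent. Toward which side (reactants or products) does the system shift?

Dilution lowers every aqueous concentration by the same factor. Δn_aq = 0 − 2 = -2, so the system shifts toward the side with more dissolved moles — to the left.

left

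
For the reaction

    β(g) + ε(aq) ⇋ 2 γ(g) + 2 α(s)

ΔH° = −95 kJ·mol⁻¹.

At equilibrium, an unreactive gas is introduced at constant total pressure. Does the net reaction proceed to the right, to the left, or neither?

Adding inert gas at constant total pressure expands the volume and lowers every reacting partial pressure. With Δn_gas = 2 − 1 = +1, Q moves away from K toward the side with fewer gas moles, so the system shifts toward the side with more gas moles — to the right.

right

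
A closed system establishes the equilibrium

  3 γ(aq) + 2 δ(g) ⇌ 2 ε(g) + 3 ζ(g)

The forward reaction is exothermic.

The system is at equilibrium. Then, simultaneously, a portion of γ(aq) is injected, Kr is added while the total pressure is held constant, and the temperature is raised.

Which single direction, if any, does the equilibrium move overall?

cannot be determined

Adding γ (aq), a reactant, drives the reaction to the right.
Adding inert gas at constant total pressure expands the volume and lowers every reacting partial pressure. With Δn_gas = 5 − 2 = +3, Q moves away from K toward the side with fewer gas moles, so the system shifts toward the side with more gas moles — to the right.
The forward reaction is exothermic. Raising T favours the endothermic direction — shift to the left.
The individual effects push in opposite directions; without quantitative information the net direction cannot be determined.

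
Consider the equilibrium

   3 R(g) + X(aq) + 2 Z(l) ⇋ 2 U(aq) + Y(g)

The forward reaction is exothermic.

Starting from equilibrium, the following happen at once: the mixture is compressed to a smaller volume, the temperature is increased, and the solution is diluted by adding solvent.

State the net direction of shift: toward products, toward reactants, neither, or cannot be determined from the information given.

Gas moles: reactants 3, products 1 (Δn_gas = -2). Compression shifts the system toward the side with fewer moles of gas — to the right.
The forward reaction is exothermic. Raising T favours the endothermic direction — shift to the left.
Dilution lowers every aqueous concentration by the same factor. Δn_aq = 2 − 1 = +1, so the system shifts toward the side with more dissolved moles — to the right.
The individual effects push in opposite directions; without quantitative information the net direction cannot be determined.

cannot be determined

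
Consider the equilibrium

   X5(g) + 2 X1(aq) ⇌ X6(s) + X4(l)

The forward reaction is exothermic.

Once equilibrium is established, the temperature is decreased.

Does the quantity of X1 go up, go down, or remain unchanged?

The forward reaction is exothermic. Lowering T favours the exothermic direction — shift to the right.
The net shift is to the right. X1 is a reactant, so its amount decreases.

decreases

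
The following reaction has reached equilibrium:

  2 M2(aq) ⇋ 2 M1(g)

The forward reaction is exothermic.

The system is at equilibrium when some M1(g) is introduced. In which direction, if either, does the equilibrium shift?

Adding M1 (g), a product, drives the reaction to the left.

left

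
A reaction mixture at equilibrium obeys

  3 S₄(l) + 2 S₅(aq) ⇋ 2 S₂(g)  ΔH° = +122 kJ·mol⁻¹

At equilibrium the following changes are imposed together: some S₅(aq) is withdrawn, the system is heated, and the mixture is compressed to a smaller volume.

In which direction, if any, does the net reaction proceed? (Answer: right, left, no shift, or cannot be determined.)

cannot be determined

Removing S₅ (aq), a reactant, drives the reaction to the left.
The forward reaction is endothermic. Raising T favours the endothermic direction — shift to the right.
Gas moles: reactants 0, products 2 (Δn_gas = +2). Compression shifts the system toward the side with fewer moles of gas — to the left.
The individual effects push in opposite directions; without quantitative information the net direction cannot be determined.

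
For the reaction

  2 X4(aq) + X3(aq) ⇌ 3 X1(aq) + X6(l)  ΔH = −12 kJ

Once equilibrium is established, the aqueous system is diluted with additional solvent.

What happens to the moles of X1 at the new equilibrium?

Dilution scales every aqueous concentration by the same factor. Δn_aq = 3 − 3 = 0, so Q is unchanged — no shift.
No net shift occurs, so the amount of X1 is unchanged.

unchanged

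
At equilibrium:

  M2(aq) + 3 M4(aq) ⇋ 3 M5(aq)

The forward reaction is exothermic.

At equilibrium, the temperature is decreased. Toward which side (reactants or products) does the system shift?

right

The forward reaction is exothermic. Lowering T favours the exothermic direction — shift to the right.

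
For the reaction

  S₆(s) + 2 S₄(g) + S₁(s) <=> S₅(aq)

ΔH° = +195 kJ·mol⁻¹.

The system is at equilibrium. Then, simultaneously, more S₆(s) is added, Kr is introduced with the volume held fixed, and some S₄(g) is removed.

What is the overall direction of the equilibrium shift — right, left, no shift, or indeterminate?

left

S₆ is a pure solid; its activity is 1 regardless of amount, so Q is unaffected — no shift from this change.
At constant volume, adding an inert gas leaves every reacting species' partial pressure unchanged, so Q is unchanged — no shift from this change.
Removing S₄ (g), a reactant, drives the reaction to the left.
Only the nonzero effect(s) matter; the net shift is to the left.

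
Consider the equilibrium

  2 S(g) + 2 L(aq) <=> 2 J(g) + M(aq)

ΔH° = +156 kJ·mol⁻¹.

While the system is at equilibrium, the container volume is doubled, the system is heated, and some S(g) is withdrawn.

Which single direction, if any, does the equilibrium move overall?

cannot be determined

Gas moles: reactants 2, products 2. Δn_gas = 0, so a volume change leaves Q equal to K — no shift from this change.
The forward reaction is endothermic. Raising T favours the endothermic direction — shift to the right.
Removing S (g), a reactant, drives the reaction to the left.
The individual effects push in opposite directions; without quantitative information the net direction cannot be determined.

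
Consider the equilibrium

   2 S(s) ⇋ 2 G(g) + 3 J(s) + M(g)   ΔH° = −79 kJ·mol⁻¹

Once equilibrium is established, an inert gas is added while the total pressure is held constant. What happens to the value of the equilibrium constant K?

The equilibrium constant depends only on temperature. This perturbation may move the position of equilibrium, but since T is unchanged, K itself is unchanged.

unchanged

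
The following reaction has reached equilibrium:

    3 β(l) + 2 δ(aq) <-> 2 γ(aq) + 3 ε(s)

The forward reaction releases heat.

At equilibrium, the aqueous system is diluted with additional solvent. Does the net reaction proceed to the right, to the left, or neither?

no shift

Dilution scales every aqueous concentration by the same factor. Δn_aq = 2 − 2 = 0, so Q is unchanged — no shift.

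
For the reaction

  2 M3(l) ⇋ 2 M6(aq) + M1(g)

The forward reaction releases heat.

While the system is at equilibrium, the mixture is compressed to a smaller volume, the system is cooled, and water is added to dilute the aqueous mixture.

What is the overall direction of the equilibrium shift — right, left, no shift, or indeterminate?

Gas moles: reactants 0, products 1 (Δn_gas = +1). Compression shifts the system toward the side with fewer moles of gas — to the left.
The forward reaction is exothermic. Lowering T favours the exothermic direction — shift to the right.
Dilution lowers every aqueous concentration by the same factor. Δn_aq = 2 − 0 = +2, so the system shifts toward the side with more dissolved moles — to the right.
The individual effects push in opposite directions; without quantitative information the net direction cannot be determined.

cannot be determined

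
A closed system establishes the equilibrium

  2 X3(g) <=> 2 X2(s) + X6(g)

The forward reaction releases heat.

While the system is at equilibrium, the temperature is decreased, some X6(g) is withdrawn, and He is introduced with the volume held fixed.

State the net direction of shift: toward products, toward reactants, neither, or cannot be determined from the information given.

The forward reaction is exothermic. Lowering T favours the exothermic direction — shift to the right.
Removing X6 (g), a product, drives the reaction to the right.
At constant volume, adding an inert gas leaves every reacting species' partial pressure unchanged, so Q is unchanged — no shift from this change.
Only the nonzero effect(s) matter; the net shift is to the right.

right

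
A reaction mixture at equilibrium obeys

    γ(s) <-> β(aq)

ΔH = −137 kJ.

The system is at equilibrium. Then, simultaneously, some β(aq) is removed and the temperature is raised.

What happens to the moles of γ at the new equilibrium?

cannot be determined

Removing β (aq), a product, drives the reaction to the right.
The forward reaction is exothermic. Raising T favours the endothermic direction — shift to the left.
The two effects oppose each other, so the net shift — and hence the change in γ — cannot be determined from the given information.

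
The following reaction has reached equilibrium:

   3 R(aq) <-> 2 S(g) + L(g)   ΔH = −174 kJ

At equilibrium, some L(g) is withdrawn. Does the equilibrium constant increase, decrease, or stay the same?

unchanged

The equilibrium constant depends only on temperature. This perturbation may move the position of equilibrium, but since T is unchanged, K itself is unchanged.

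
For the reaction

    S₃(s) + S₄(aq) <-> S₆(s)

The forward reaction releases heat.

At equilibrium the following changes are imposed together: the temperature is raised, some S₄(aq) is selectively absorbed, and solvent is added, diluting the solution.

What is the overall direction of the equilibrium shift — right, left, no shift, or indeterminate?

The forward reaction is exothermic. Raising T favours the endothermic direction — shift to the left.
Removing S₄ (aq), a reactant, drives the reaction to the left.
Dilution lowers every aqueous concentration by the same factor. Δn_aq = 0 − 1 = -1, so the system shifts toward the side with more dissolved moles — to the left.
All effects act in the same direction — net shift to the left.

left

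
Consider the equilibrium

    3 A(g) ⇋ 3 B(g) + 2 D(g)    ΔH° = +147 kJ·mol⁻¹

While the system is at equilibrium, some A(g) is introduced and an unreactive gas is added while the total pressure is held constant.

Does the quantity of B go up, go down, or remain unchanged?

increases

Adding A (g), a reactant, drives the reaction to the right.
Adding inert gas at constant total pressure expands the volume and lowers every reacting partial pressure. With Δn_gas = 5 − 3 = +2, Q moves away from K toward the side with fewer gas moles, so the system shifts toward the side with more gas moles — to the right.
The net shift is to the right. B is a product, so its amount increases.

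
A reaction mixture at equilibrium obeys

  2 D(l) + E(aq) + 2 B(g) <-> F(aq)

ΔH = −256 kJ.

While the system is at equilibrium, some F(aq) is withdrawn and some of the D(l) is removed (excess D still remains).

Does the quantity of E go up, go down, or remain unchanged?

Removing F (aq), a product, drives the reaction to the right.
D is a pure liquid; its activity is 1 regardless of amount, so Q is unaffected — no shift from this change.
The net shift is to the right. E is a reactant, so its amount decreases.

decreases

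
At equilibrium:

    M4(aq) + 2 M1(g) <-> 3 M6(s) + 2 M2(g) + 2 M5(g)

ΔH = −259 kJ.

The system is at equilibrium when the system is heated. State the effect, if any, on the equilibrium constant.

K depends on temperature via the van 't Hoff relation. The forward reaction is exothermic, so raising T decreases K.

decreases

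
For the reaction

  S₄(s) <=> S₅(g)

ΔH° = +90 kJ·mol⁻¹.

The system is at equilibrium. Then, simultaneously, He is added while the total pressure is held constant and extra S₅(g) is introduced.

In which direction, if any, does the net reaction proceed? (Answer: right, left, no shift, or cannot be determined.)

cannot be determined

Adding inert gas at constant total pressure expands the volume and lowers every reacting partial pressure. With Δn_gas = 1 − 0 = +1, Q moves away from K toward the side with fewer gas moles, so the system shifts toward the side with more gas moles — to the right.
Adding S₅ (g), a product, drives the reaction to the left.
The individual effects push in opposite directions; without quantitative information the net direction cannot be determined.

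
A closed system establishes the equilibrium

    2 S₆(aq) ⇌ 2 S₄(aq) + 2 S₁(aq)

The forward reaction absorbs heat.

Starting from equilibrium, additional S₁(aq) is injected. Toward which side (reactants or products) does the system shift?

Adding S₁ (aq), a product, drives the reaction to the left.

left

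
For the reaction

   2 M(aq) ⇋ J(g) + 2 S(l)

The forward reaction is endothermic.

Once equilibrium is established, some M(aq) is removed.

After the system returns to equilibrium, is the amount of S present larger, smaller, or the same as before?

Removing M (aq), a reactant, drives the reaction to the left.
The net shift is to the left. S is a product, so its amount decreases.

decreases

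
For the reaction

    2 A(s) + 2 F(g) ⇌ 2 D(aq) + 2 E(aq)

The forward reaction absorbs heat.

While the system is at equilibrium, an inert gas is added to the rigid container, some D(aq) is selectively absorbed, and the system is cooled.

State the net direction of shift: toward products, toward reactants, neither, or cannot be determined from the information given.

cannot be determined

At constant volume, adding an inert gas leaves every reacting species' partial pressure unchanged, so Q is unchanged — no shift from this change.
Removing D (aq), a product, drives the reaction to the right.
The forward reaction is endothermic. Lowering T favours the exothermic direction — shift to the left.
The individual effects push in opposite directions; without quantitative information the net direction cannot be determined.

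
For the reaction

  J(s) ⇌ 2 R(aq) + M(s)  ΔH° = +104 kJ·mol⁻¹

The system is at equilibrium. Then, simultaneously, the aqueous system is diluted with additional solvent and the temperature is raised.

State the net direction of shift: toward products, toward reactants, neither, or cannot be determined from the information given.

right

Dilution lowers every aqueous concentration by the same factor. Δn_aq = 2 − 0 = +2, so the system shifts toward the side with more dissolved moles — to the right.
The forward reaction is endothermic. Raising T favours the endothermic direction — shift to the right.
All effects act in the same direction — net shift to the right.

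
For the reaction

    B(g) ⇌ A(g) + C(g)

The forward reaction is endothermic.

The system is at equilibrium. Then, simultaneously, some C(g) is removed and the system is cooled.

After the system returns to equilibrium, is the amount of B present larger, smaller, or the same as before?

Removing C (g), a product, drives the reaction to the right.
The forward reaction is endothermic. Lowering T favours the exothermic direction — shift to the left.
The two effects oppose each other, so the net shift — and hence the change in B — cannot be determined from the given information.

cannot be determined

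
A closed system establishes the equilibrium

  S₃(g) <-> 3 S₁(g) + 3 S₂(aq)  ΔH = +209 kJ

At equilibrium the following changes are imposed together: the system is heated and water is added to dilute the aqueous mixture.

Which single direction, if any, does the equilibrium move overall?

right

The forward reaction is endothermic. Raising T favours the endothermic direction — shift to the right.
Dilution lowers every aqueous concentration by the same factor. Δn_aq = 3 − 0 = +3, so the system shifts toward the side with more dissolved moles — to the right.
All effects act in the same direction — net shift to the right.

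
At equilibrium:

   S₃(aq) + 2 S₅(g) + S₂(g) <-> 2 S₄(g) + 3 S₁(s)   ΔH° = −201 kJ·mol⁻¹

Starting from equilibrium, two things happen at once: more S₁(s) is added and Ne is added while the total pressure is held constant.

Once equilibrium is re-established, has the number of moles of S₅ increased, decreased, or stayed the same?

increases

S₁ is a pure solid; its activity is 1 regardless of amount, so Q is unaffected — no shift from this change.
Adding inert gas at constant total pressure expands the volume and lowers every reacting partial pressure. With Δn_gas = 2 − 3 = -1, Q moves away from K toward the side with fewer gas moles, so the system shifts toward the side with more gas moles — to the left.
The net shift is to the left. S₅ is a reactant, so its amount increases.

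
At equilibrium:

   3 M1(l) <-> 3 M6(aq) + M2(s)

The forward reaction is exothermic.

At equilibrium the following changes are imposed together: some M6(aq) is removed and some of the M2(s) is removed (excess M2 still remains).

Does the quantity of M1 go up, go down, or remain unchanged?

decreases

Removing M6 (aq), a product, drives the reaction to the right.
M2 is a pure solid; its activity is 1 regardless of amount, so Q is unaffected — no shift from this change.
The net shift is to the right. M1 is a reactant, so its amount decreases.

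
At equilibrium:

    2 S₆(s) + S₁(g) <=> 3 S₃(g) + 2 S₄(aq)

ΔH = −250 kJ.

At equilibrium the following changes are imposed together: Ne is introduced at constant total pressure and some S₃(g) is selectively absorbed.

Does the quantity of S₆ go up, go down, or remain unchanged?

Adding inert gas at constant total pressure expands the volume and lowers every reacting partial pressure. With Δn_gas = 3 − 1 = +2, Q moves away from K toward the side with fewer gas moles, so the system shifts toward the side with more gas moles — to the right.
Removing S₃ (g), a product, drives the reaction to the right.
The net shift is to the right. S₆ is a reactant, so its amount decreases.

decreases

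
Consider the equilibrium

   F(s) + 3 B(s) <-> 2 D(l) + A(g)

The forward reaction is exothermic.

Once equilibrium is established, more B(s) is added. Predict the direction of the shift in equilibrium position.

no shift

B is a pure solid; its activity is 1 regardless of amount, so Q is unaffected — no shift from this change.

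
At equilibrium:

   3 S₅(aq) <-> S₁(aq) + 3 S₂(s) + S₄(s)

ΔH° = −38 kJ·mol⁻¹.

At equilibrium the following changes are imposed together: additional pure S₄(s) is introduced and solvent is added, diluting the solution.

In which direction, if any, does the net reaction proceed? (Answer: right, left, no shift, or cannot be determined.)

S₄ is a pure solid; its activity is 1 regardless of amount, so Q is unaffected — no shift from this change.
Dilution lowers every aqueous concentration by the same factor. Δn_aq = 1 − 3 = -2, so the system shifts toward the side with more dissolved moles — to the left.
Only the nonzero effect(s) matter; the net shift is to the left.

left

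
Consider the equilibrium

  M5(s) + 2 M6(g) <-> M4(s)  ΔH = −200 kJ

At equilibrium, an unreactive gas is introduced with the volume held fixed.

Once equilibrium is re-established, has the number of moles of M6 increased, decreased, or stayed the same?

At constant volume, adding an inert gas leaves every reacting species' partial pressure unchanged, so Q is unchanged — no shift from this change.
No net shift occurs, so the amount of M6 is unchanged.

unchanged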